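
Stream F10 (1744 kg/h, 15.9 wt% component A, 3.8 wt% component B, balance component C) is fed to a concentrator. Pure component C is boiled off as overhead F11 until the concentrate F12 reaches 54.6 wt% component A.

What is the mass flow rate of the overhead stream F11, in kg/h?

1236 kg/h

component A is conserved: 1744×0.159 = 277.3 kg/h all reports to the concentrate.
Concentrate = 277.3/(target fraction) = 507.87 kg/h.
Overhead = 1744 − 507.87 = 1236.1 kg/h.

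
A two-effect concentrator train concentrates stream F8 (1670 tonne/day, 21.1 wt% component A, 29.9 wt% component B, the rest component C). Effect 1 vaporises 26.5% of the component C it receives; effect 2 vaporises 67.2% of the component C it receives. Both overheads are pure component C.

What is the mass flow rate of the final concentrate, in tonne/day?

1049 tonne/day

component C in feed = 1670×0.490 = 818.3 tonne/day.
After stage 1: component C left = (1−0.265)×818.3 = 601.45; stream total = 1453.2 tonne/day.
After stage 2: component C left = (1−0.672)×601.45 = 197.28; final concentrate = 1049 tonne/day.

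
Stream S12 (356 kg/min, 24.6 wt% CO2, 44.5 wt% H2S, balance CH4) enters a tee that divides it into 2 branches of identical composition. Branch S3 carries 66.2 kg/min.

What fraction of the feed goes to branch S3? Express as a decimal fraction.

0.186

Fraction to S3 = 66.2/356 = 0.1860.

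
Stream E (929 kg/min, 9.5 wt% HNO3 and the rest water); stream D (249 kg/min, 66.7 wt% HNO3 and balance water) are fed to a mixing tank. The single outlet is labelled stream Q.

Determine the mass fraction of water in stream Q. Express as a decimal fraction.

Total flow out = 929 + 249 = 1178 kg/min.
water in = 929×0.905 + 249×0.333 = 923.66 kg/min.
water mass fraction in Q = 923.66/1178 = 0.784.

0.784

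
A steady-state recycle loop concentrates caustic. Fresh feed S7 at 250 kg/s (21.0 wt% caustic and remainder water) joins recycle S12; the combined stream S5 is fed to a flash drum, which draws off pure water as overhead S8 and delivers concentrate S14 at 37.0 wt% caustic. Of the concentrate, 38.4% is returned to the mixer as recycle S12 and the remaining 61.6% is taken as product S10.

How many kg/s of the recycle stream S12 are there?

Overall caustic balance (none leaves overhead): caustic in fresh feed = caustic in product, i.e. 250×0.210 = (1−0.384)·S14·0.370.
S14 = 52.5/(0.370×0.616) = 230.34 kg/s.
Recycle S12 = 0.384×230.34 = 88.452 kg/s.

88.45 kg/s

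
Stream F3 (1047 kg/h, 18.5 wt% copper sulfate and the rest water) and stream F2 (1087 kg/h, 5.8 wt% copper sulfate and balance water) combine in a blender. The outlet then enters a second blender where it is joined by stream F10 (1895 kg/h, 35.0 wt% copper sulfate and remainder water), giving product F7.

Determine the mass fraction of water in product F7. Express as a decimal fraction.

0.772

Overall, product flow = 4029 kg/h.
water in = 1047×0.815 + 1087×0.942 + 1895×0.650 = 3109 kg/h.
water fraction in F7 = 0.772.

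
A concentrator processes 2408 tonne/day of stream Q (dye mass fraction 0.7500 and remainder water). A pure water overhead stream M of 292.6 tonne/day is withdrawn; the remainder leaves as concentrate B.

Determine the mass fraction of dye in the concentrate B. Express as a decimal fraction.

0.8537

dye is not removed: 2408×0.750 = 1806 tonne/day of dye enters B.
Concentrate = 2408 − 292.6 = 2115.4 tonne/day.
Mass fraction = 1806/2115.4 = 0.8537.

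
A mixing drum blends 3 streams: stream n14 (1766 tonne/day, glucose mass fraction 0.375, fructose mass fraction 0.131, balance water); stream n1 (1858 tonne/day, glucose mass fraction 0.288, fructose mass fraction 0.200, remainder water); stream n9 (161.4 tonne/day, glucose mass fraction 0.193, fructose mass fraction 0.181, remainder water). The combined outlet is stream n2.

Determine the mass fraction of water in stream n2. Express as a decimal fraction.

0.508

Total flow out = 1766 + 1858 + 161.4 = 3785.4 tonne/day.
water in = 1766×0.494 + 1858×0.512 + 161.4×0.626 = 1924.7 tonne/day.
water mass fraction in n2 = 1924.7/3785.4 = 0.508.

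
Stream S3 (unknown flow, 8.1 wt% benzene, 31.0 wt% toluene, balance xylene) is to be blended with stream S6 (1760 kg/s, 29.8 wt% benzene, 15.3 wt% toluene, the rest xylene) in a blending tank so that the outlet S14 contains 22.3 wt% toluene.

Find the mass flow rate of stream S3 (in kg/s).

1416 kg/s

Let S3 be the unknown flow. Total out = 1760 + S3.
toluene balance: 269.28 + 0.310·S3 = 0.223·(1760 + S3)
(0.310 − 0.223)·S3 = 0.223×1760 − 269.28 = 123.2
S3 = 123.2 / 0.087 = 1416.1 kg/s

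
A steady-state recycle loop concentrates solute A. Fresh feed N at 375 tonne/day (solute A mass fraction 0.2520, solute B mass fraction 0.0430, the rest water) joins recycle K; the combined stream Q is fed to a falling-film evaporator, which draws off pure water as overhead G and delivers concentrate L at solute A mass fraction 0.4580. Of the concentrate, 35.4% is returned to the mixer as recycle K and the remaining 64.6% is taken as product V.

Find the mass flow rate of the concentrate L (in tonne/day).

Overall solute A balance (none leaves overhead): solute A in fresh feed = solute A in product, i.e. 375×0.252 = (1−0.354)·L·0.458.
L = 94.5/(0.458×0.646) = 319.4 tonne/day.

319.4 tonne/day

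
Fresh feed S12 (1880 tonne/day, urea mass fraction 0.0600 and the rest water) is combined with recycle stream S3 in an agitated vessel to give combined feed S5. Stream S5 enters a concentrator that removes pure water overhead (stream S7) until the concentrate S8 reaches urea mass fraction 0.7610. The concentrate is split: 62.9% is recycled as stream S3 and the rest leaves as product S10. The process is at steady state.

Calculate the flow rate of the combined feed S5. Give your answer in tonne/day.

2131 tonne/day

Overall urea balance (none leaves overhead): urea in fresh feed = urea in product, i.e. 1880×0.060 = (1−0.629)·S8·0.761.
S8 = 112.8/(0.761×0.371) = 399.53 tonne/day.
Recycle S3 = 0.629×399.53 = 251.31 tonne/day.
Combined feed S5 = 1880 + 251.31 = 2131.3 tonne/day.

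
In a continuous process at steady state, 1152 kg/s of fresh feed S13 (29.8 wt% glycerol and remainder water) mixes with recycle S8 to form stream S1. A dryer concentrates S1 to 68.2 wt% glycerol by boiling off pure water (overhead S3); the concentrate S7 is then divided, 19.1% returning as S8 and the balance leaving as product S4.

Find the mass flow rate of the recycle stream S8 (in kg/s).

Overall glycerol balance (none leaves overhead): glycerol in fresh feed = glycerol in product, i.e. 1152×0.298 = (1−0.191)·S7·0.682.
S7 = 343.3/(0.682×0.809) = 622.21 kg/s.
Recycle S8 = 0.191×622.21 = 118.84 kg/s.

118.8 kg/s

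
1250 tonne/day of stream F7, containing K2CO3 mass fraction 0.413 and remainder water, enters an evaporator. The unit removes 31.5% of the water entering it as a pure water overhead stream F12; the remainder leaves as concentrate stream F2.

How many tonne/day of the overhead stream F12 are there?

231.1 tonne/day

water entering = 1250×0.587 = 733.75 tonne/day; overhead removed = 0.315×733.75 = 231.13 tonne/day.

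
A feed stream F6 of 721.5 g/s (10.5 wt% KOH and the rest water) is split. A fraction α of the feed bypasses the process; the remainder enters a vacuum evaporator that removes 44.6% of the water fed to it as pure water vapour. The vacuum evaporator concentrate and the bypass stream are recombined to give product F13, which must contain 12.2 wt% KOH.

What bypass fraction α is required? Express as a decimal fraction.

0.651

All 721.5×0.105 = 75.757 g/s of KOH reaches F13, so F13 = 75.757/0.122 = 620.96 g/s and vapour = 100.54 g/s.
The evaporator receives (1−α)·721.5 of feed at 0.895 water and removes 0.446 of that water:
0.446×0.895×(1−α)×721.5 = 100.54
(1−α) = 100.54/288 = 0.3491;  α = 0.6509.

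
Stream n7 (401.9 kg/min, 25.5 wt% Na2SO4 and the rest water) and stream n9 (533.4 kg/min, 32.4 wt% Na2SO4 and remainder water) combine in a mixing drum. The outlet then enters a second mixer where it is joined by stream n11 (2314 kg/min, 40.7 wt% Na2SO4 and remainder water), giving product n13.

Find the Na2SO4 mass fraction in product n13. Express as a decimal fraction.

Overall, product flow = 3249.3 kg/min.
Na2SO4 in = 401.9×0.255 + 533.4×0.324 + 2314×0.407 = 1217.1 kg/min.
Na2SO4 fraction in n13 = 0.375.

0.375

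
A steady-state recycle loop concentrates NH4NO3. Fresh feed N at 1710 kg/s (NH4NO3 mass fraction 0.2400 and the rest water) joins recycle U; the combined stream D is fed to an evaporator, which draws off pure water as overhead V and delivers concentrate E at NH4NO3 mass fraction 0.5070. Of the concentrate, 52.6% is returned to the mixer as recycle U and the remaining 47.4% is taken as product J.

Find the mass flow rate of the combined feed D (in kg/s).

2608 kg/s

Overall NH4NO3 balance (none leaves overhead): NH4NO3 in fresh feed = NH4NO3 in product, i.e. 1710×0.240 = (1−0.526)·E·0.507.
E = 410.4/(0.507×0.474) = 1707.7 kg/s.
Recycle U = 0.526×1707.7 = 898.27 kg/s.
Combined feed D = 1710 + 898.27 = 2608.3 kg/s.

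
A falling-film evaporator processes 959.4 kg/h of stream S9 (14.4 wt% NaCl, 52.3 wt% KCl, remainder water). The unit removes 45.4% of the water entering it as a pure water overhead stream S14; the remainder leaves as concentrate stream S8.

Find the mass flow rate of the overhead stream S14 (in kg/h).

water entering = 959.4×0.333 = 319.48 kg/h; overhead removed = 0.454×319.48 = 145.04 kg/h.

145 kg/h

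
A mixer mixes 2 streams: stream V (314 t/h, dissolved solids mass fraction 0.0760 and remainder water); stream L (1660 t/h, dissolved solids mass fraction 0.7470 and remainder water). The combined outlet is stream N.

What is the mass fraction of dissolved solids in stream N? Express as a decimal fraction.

Total flow out = 314 + 1660 = 1974 t/h.
dissolved solids in = 314×0.076 + 1660×0.747 = 1263.9 t/h.
dissolved solids mass fraction in N = 1263.9/1974 = 0.6403.

0.6403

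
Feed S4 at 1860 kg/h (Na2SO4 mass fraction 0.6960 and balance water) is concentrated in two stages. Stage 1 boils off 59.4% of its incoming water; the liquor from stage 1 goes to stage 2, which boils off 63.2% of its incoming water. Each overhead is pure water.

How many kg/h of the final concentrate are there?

1379 kg/h

water in feed = 1860×0.304 = 565.44 kg/h.
After stage 1: water left = (1−0.594)×565.44 = 229.57; stream total = 1524.1 kg/h.
After stage 2: water left = (1−0.632)×229.57 = 84.481; final concentrate = 1379 kg/h.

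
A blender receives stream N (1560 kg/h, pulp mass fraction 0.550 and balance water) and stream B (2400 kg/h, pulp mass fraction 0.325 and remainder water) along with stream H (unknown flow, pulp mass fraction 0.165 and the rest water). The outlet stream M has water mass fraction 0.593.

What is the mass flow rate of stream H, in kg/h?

108.6 kg/h

Let H be the unknown flow. Total out = 3960 + H.
water balance: 2322 + 0.835·H = 0.593·(3960 + H)
(0.835 − 0.593)·H = 0.593×3960 − 2322 = 26.28
H = 26.28 / 0.242 = 108.6 kg/h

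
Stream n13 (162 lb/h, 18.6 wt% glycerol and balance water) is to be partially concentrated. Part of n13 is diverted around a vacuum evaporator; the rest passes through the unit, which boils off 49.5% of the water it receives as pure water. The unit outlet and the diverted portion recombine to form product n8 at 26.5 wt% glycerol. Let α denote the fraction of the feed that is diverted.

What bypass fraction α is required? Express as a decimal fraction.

All 162×0.186 = 30.132 lb/h of glycerol reaches n8, so n8 = 30.132/0.265 = 113.71 lb/h and vapour = 48.294 lb/h.
The evaporator receives (1−α)·162 of feed at 0.814 water and removes 0.495 of that water:
0.495×0.814×(1−α)×162 = 48.294
(1−α) = 48.294/65.275 = 0.7399;  α = 0.2601.

0.260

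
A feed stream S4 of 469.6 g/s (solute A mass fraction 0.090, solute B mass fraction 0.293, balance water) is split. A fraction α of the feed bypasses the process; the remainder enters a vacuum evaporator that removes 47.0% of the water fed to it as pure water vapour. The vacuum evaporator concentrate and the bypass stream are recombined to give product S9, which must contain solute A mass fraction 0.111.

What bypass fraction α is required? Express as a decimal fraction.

0.348

All 469.6×0.090 = 42.264 g/s of solute A reaches S9, so S9 = 42.264/0.111 = 380.76 g/s and vapour = 88.843 g/s.
The evaporator receives (1−α)·469.6 of feed at 0.617 water and removes 0.470 of that water:
0.470×0.617×(1−α)×469.6 = 88.843
(1−α) = 88.843/136.18 = 0.6524;  α = 0.3476.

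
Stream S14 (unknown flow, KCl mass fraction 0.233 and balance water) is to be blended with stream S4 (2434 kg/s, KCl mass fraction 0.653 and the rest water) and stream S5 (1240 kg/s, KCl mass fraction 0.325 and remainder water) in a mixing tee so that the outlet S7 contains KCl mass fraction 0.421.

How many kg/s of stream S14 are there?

Let S14 be the unknown flow. Total out = 3674 + S14.
KCl balance: 1992.4 + 0.233·S14 = 0.421·(3674 + S14)
(0.233 − 0.421)·S14 = 0.421×3674 − 1992.4 = -445.65
S14 = -445.65 / -0.188 = 2370.5 kg/s

2370 kg/s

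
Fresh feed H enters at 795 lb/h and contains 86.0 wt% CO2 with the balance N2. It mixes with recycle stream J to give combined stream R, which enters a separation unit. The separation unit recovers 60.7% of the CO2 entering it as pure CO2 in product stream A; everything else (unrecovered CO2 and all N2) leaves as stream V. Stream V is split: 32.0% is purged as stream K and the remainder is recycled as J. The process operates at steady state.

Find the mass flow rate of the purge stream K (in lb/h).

228.6 lb/h

N2 enters only via H and leaves only via the purge: 795×0.140 = 0.320×(N2 in V), and the separation unit passes all N2, so N2 in R = N2 in V = 347.81 lb/h.
CO2 in R: m_A = 795×0.860 + (1−0.320)·(1−0.607)·m_A, so m_A = 683.7/0.7328 = 933.05 lb/h.
V = (1−0.607)×933.05 + 347.81 = 714.5 lb/h.
Purge K = 0.320×714.5 = 228.64 lb/h.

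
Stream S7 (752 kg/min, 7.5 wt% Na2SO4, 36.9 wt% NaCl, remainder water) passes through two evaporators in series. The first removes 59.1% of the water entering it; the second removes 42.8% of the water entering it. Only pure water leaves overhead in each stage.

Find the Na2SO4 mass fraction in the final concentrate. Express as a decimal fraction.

water in feed = 752×0.556 = 418.11 kg/min.
After stage 1: water left = (1−0.591)×418.11 = 171.01; stream total = 504.9 kg/min.
After stage 2: water left = (1−0.428)×171.01 = 97.816; final concentrate = 431.7 kg/min.
Na2SO4 fraction = 56.4/431.7 = 0.131.

0.131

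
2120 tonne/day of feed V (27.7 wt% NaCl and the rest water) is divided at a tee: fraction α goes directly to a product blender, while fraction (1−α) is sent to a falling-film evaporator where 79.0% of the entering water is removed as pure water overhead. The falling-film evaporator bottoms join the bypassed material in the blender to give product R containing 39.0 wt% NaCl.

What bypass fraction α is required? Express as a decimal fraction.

All 2120×0.277 = 587.24 tonne/day of NaCl reaches R, so R = 587.24/0.390 = 1505.7 tonne/day and vapour = 614.26 tonne/day.
The evaporator receives (1−α)·2120 of feed at 0.723 water and removes 0.790 of that water:
0.790×0.723×(1−α)×2120 = 614.26
(1−α) = 614.26/1210.9 = 0.5073;  α = 0.4927.

0.493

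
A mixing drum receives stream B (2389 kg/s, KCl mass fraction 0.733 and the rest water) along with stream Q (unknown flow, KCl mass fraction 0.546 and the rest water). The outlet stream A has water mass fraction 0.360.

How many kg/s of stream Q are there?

2364 kg/s

Let Q be the unknown flow. Total out = 2389 + Q.
water balance: 637.86 + 0.454·Q = 0.360·(2389 + Q)
(0.454 − 0.360)·Q = 0.360×2389 − 637.86 = 222.18
Q = 222.18 / 0.094 = 2363.6 kg/s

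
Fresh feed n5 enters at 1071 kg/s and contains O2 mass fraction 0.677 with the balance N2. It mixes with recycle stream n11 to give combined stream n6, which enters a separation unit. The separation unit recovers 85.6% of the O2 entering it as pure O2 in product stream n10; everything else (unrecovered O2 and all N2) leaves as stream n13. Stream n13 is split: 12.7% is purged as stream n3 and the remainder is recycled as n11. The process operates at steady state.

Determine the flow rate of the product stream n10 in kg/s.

O2 in n6: m_A = 1071×0.677 + (1−0.127)·(1−0.856)·m_A, so m_A = 725.07/0.8743 = 829.32 kg/s.
Product n10 = 0.856×829.32 = 709.9 kg/s.

709.9 kg/s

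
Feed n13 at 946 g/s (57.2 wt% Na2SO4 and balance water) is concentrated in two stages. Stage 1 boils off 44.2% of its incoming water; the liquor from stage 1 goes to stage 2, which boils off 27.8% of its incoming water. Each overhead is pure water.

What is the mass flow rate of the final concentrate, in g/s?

water in feed = 946×0.428 = 404.89 g/s.
After stage 1: water left = (1−0.442)×404.89 = 225.93; stream total = 767.04 g/s.
After stage 2: water left = (1−0.278)×225.93 = 163.12; final concentrate = 704.23 g/s.

704.2 g/s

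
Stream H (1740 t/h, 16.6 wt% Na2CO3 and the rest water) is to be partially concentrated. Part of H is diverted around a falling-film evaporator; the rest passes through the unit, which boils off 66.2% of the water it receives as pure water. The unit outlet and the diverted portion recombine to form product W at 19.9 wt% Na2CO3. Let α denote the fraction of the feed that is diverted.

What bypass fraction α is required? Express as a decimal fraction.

0.700

All 1740×0.166 = 288.84 t/h of Na2CO3 reaches W, so W = 288.84/0.199 = 1451.5 t/h and vapour = 288.54 t/h.
The evaporator receives (1−α)·1740 of feed at 0.834 water and removes 0.662 of that water:
0.662×0.834×(1−α)×1740 = 288.54
(1−α) = 288.54/960.67 = 0.3004;  α = 0.6996.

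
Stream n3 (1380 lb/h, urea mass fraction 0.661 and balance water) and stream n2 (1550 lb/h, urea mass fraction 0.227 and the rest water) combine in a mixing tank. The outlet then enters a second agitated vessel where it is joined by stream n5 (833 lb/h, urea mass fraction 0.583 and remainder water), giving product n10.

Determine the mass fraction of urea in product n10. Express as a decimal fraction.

0.465

Overall, product flow = 3763 lb/h.
urea in = 1380×0.661 + 1550×0.227 + 833×0.583 = 1749.7 lb/h.
urea fraction in n10 = 0.465.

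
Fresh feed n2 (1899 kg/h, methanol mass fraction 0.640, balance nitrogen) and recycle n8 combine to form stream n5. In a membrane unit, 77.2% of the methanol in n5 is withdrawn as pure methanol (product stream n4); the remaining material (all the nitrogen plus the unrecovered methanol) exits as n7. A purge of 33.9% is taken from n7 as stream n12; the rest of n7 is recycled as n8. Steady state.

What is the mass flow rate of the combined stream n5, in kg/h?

nitrogen enters only via n2 and leaves only via the purge: 1899×0.360 = 0.339×(nitrogen in n7), and the membrane unit passes all nitrogen, so nitrogen in n5 = nitrogen in n7 = 2016.6 kg/h.
methanol in n5: m_A = 1899×0.640 + (1−0.339)·(1−0.772)·m_A, so m_A = 1215.4/0.8493 = 1431 kg/h.
n5 = 1431 + 2016.6 = 3447.7 kg/h.

3448 kg/h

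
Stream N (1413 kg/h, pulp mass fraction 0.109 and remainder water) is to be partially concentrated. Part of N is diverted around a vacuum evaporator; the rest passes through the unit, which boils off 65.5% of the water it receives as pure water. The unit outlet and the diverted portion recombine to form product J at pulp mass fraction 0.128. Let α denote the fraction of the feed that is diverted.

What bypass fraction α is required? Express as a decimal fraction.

All 1413×0.109 = 154.02 kg/h of pulp reaches J, so J = 154.02/0.128 = 1203.3 kg/h and vapour = 209.74 kg/h.
The evaporator receives (1−α)·1413 of feed at 0.891 water and removes 0.655 of that water:
0.655×0.891×(1−α)×1413 = 209.74
(1−α) = 209.74/824.63 = 0.2543;  α = 0.7457.

0.746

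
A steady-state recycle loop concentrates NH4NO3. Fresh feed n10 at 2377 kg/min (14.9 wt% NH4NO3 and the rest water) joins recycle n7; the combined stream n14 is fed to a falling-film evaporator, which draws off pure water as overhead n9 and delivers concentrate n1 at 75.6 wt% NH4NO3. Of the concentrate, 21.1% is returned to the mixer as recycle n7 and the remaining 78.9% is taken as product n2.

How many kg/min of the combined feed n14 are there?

2502 kg/min

Overall NH4NO3 balance (none leaves overhead): NH4NO3 in fresh feed = NH4NO3 in product, i.e. 2377×0.149 = (1−0.211)·n1·0.756.
n1 = 354.17/(0.756×0.789) = 593.77 kg/min.
Recycle n7 = 0.211×593.77 = 125.29 kg/min.
Combined feed n14 = 2377 + 125.29 = 2502.3 kg/min.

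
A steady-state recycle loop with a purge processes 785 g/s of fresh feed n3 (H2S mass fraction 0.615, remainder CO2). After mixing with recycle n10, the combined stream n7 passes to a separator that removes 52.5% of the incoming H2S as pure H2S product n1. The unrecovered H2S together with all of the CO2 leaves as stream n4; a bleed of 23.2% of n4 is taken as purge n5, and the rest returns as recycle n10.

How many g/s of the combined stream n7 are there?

2063 g/s

CO2 enters only via n3 and leaves only via the purge: 785×0.385 = 0.232×(CO2 in n4), and the separator passes all CO2, so CO2 in n7 = CO2 in n4 = 1302.7 g/s.
H2S in n7: m_A = 785×0.615 + (1−0.232)·(1−0.525)·m_A, so m_A = 482.77/0.6352 = 760.04 g/s.
n7 = 760.04 + 1302.7 = 2062.7 g/s.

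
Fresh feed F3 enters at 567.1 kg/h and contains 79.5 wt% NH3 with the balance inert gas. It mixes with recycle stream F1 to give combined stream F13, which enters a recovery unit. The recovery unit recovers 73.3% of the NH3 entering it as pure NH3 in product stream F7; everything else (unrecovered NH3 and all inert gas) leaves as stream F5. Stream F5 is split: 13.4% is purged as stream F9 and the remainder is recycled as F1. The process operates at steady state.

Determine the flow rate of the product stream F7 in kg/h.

NH3 in F13: m_A = 567.1×0.795 + (1−0.134)·(1−0.733)·m_A, so m_A = 450.84/0.7688 = 586.44 kg/h.
Product F7 = 0.733×586.44 = 429.86 kg/h.

429.9 kg/h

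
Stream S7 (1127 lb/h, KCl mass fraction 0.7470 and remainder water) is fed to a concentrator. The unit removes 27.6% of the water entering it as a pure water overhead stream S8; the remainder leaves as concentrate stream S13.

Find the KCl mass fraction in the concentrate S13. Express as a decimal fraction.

KCl is not removed: 1127×0.747 = 841.87 lb/h of KCl enters S13.
water entering = 1127×0.253 = 285.13 lb/h; overhead removed = 0.276×285.13 = 78.696 lb/h.
Concentrate = 1127 − 78.696 = 1048.3 lb/h.
Mass fraction = 841.87/1048.3 = 0.8031.

0.8031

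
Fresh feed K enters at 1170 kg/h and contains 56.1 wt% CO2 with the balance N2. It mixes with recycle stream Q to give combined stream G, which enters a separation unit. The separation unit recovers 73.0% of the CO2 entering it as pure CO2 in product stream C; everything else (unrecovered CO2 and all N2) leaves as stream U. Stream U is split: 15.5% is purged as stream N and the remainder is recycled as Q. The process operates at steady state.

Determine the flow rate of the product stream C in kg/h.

CO2 in G: m_A = 1170×0.561 + (1−0.155)·(1−0.730)·m_A, so m_A = 656.37/0.7718 = 850.39 kg/h.
Product C = 0.730×850.39 = 620.78 kg/h.

620.8 kg/h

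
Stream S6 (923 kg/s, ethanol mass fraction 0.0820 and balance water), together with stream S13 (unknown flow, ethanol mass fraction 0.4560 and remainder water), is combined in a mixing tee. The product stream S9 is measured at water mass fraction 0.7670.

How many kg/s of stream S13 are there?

Let S13 be the unknown flow. Total out = 923 + S13.
water balance: 847.31 + 0.544·S13 = 0.767·(923 + S13)
(0.544 − 0.767)·S13 = 0.767×923 − 847.31 = -139.37
S13 = -139.37 / -0.223 = 624.99 kg/s

625 kg/s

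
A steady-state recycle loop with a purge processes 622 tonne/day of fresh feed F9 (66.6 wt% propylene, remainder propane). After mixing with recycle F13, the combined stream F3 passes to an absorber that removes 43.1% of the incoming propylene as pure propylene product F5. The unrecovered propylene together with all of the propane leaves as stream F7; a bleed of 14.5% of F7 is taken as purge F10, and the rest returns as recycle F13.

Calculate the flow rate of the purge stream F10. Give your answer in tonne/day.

274.3 tonne/day

propane enters only via F9 and leaves only via the purge: 622×0.334 = 0.145×(propane in F7), and the absorber passes all propane, so propane in F3 = propane in F7 = 1432.7 tonne/day.
propylene in F3: m_A = 622×0.666 + (1−0.145)·(1−0.431)·m_A, so m_A = 414.25/0.5135 = 806.71 tonne/day.
F7 = (1−0.431)×806.71 + 1432.7 = 1891.8 tonne/day.
Purge F10 = 0.145×1891.8 = 274.31 tonne/day.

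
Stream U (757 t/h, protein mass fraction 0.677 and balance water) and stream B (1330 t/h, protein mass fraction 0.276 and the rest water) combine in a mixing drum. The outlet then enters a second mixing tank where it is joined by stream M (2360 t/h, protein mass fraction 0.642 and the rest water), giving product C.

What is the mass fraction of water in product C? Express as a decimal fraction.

Overall, product flow = 4447 t/h.
water in = 757×0.323 + 1330×0.724 + 2360×0.358 = 2052.3 t/h.
water fraction in C = 0.462.

0.462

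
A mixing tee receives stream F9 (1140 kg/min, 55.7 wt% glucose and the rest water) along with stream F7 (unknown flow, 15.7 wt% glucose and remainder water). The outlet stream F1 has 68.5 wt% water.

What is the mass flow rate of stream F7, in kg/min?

1746 kg/min

Let F7 be the unknown flow. Total out = 1140 + F7.
water balance: 505.02 + 0.843·F7 = 0.685·(1140 + F7)
(0.843 − 0.685)·F7 = 0.685×1140 − 505.02 = 275.88
F7 = 275.88 / 0.158 = 1746.1 kg/min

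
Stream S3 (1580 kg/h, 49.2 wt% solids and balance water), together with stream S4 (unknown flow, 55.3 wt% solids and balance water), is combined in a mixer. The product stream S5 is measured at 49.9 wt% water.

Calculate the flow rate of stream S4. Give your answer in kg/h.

273.5 kg/h

Let S4 be the unknown flow. Total out = 1580 + S4.
water balance: 802.64 + 0.447·S4 = 0.499·(1580 + S4)
(0.447 − 0.499)·S4 = 0.499×1580 − 802.64 = -14.22
S4 = -14.22 / -0.052 = 273.46 kg/h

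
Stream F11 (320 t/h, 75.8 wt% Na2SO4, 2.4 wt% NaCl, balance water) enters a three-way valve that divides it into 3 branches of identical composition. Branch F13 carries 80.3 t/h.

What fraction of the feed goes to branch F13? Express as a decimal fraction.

Fraction to F13 = 80.3/320 = 0.2509.

0.251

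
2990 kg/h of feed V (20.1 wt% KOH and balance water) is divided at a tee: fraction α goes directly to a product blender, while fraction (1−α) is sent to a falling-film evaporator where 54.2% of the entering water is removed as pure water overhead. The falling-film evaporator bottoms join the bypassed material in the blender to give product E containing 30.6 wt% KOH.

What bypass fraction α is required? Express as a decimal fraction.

0.208

All 2990×0.201 = 600.99 kg/h of KOH reaches E, so E = 600.99/0.306 = 1964 kg/h and vapour = 1026 kg/h.
The evaporator receives (1−α)·2990 of feed at 0.799 water and removes 0.542 of that water:
0.542×0.799×(1−α)×2990 = 1026
(1−α) = 1026/1294.8 = 0.7924;  α = 0.2076.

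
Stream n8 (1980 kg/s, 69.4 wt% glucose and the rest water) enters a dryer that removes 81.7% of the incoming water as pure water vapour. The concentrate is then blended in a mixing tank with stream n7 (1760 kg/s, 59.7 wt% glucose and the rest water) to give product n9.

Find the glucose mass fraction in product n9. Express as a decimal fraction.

0.7473

Vapour removed = 0.817×0.306×1980 = 495 kg/s; concentrate = 1485 kg/s.
glucose reaching the mixer = 1374.1 (from concentrate) + 1760×0.597 = 2424.8 kg/s.
Product flow = 1485 + 1760 = 3245 kg/s; glucose fraction = 0.7473.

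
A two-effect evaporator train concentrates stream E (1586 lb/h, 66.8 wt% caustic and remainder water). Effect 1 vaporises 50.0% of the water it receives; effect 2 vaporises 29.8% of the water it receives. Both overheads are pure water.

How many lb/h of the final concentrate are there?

water in feed = 1586×0.332 = 526.55 lb/h.
After stage 1: water left = (1−0.500)×526.55 = 263.28; stream total = 1322.7 lb/h.
After stage 2: water left = (1−0.298)×263.28 = 184.82; final concentrate = 1244.3 lb/h.

1244 lb/h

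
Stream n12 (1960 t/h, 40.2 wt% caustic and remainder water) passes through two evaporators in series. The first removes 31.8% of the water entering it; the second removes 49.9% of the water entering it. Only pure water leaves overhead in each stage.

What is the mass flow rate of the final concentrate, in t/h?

water in feed = 1960×0.598 = 1172.1 t/h.
After stage 1: water left = (1−0.318)×1172.1 = 799.36; stream total = 1587.3 t/h.
After stage 2: water left = (1−0.499)×799.36 = 400.48; final concentrate = 1188.4 t/h.

1188 t/h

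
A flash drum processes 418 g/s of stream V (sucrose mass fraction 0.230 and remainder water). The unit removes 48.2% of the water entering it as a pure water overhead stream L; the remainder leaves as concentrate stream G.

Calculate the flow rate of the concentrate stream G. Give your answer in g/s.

262.9 g/s

water entering = 418×0.770 = 321.86 g/s; overhead removed = 0.482×321.86 = 155.14 g/s.
Concentrate = 418 − 155.14 = 262.86 g/s.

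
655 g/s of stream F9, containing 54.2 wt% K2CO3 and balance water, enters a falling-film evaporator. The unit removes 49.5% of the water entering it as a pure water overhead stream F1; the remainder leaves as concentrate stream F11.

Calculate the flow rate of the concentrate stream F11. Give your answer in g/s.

506.5 g/s

water entering = 655×0.458 = 299.99 g/s; overhead removed = 0.495×299.99 = 148.5 g/s.
Concentrate = 655 − 148.5 = 506.5 g/s.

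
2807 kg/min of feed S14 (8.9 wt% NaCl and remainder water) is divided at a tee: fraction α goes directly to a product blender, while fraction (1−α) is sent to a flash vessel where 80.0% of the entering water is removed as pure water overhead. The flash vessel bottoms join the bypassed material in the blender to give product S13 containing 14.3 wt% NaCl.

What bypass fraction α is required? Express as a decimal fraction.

0.482

All 2807×0.089 = 249.82 kg/min of NaCl reaches S13, so S13 = 249.82/0.143 = 1747 kg/min and vapour = 1060 kg/min.
The evaporator receives (1−α)·2807 of feed at 0.911 water and removes 0.800 of that water:
0.800×0.911×(1−α)×2807 = 1060
(1−α) = 1060/2045.7 = 0.5181;  α = 0.4819.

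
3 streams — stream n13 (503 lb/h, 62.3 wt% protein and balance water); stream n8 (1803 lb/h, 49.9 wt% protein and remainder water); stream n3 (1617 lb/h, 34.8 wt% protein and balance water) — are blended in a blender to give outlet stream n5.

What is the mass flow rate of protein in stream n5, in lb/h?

protein out = protein in = 503×0.623 + 1803×0.499 + 1617×0.348 = 1775.8 lb/h.

1776 lb/h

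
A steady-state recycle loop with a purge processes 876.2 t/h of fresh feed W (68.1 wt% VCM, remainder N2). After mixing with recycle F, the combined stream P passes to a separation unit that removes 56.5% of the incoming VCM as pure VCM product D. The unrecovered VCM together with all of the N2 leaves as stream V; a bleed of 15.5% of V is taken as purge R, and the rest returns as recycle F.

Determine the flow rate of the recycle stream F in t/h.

N2 enters only via W and leaves only via the purge: 876.2×0.319 = 0.155×(N2 in V), and the separation unit passes all N2, so N2 in P = N2 in V = 1803.3 t/h.
VCM in P: m_A = 876.2×0.681 + (1−0.155)·(1−0.565)·m_A, so m_A = 596.69/0.6324 = 943.5 t/h.
V = (1−0.565)×943.5 + 1803.3 = 2213.7 t/h.
Recycle F = (1−0.155)×2213.7 = 1870.6 t/h.

1871 t/h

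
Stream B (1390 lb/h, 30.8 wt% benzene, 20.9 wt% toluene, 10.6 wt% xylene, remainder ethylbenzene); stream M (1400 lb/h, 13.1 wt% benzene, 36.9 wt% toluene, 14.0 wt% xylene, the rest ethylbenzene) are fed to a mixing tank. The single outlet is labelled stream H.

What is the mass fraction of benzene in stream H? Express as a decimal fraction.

Total flow out = 1390 + 1400 = 2790 lb/h.
benzene in = 1390×0.308 + 1400×0.131 = 611.52 lb/h.
benzene mass fraction in H = 611.52/2790 = 0.219.

0.219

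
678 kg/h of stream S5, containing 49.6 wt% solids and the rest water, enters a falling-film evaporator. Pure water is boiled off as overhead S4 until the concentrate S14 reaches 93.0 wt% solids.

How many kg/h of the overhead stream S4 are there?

solids is conserved: 678×0.496 = 336.29 kg/h all reports to the concentrate.
Concentrate = 336.29/(target fraction) = 361.6 kg/h.
Overhead = 678 − 361.6 = 316.4 kg/h.

316.4 kg/h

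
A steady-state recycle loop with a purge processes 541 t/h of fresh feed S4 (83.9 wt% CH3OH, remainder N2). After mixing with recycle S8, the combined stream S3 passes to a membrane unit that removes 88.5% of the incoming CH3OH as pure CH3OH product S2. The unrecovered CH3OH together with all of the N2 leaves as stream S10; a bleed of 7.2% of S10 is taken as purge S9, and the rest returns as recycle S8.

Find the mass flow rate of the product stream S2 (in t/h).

CH3OH in S3: m_A = 541×0.839 + (1−0.072)·(1−0.885)·m_A, so m_A = 453.9/0.8933 = 508.13 t/h.
Product S2 = 0.885×508.13 = 449.69 t/h.

449.7 t/h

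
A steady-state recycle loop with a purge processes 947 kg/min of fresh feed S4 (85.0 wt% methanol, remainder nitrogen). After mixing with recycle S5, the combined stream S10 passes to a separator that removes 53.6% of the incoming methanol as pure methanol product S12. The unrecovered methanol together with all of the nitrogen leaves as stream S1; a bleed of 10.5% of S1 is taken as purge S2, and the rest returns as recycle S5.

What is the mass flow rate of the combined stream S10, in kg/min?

2729 kg/min

nitrogen enters only via S4 and leaves only via the purge: 947×0.150 = 0.105×(nitrogen in S1), and the separator passes all nitrogen, so nitrogen in S10 = nitrogen in S1 = 1352.9 kg/min.
methanol in S10: m_A = 947×0.850 + (1−0.105)·(1−0.536)·m_A, so m_A = 804.95/0.5847 = 1376.6 kg/min.
S10 = 1376.6 + 1352.9 = 2729.5 kg/min.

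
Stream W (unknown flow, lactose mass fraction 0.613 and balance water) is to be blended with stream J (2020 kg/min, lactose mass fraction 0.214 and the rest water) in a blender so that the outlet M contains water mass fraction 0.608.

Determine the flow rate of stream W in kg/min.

Let W be the unknown flow. Total out = 2020 + W.
water balance: 1587.7 + 0.387·W = 0.608·(2020 + W)
(0.387 − 0.608)·W = 0.608×2020 − 1587.7 = -359.56
W = -359.56 / -0.221 = 1627 kg/min

1627 kg/min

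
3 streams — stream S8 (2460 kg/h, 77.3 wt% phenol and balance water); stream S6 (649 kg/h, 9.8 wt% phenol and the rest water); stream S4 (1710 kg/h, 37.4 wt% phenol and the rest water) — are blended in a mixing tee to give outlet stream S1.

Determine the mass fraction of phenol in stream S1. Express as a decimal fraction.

0.541

Total flow out = 2460 + 649 + 1710 = 4819 kg/h.
phenol in = 2460×0.773 + 649×0.098 + 1710×0.374 = 2604.7 kg/h.
phenol mass fraction in S1 = 2604.7/4819 = 0.541.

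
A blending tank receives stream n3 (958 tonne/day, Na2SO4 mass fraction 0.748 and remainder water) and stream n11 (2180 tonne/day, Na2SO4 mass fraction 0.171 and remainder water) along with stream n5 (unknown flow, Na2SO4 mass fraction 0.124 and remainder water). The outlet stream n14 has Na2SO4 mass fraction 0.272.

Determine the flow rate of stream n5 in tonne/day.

Let n5 be the unknown flow. Total out = 3138 + n5.
Na2SO4 balance: 1089.4 + 0.124·n5 = 0.272·(3138 + n5)
(0.124 − 0.272)·n5 = 0.272×3138 − 1089.4 = -235.83
n5 = -235.83 / -0.148 = 1593.4 tonne/day

1593 tonne/day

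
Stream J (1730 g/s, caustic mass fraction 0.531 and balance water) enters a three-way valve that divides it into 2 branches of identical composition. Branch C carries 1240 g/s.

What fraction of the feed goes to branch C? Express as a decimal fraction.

0.717

Fraction to C = 1240/1730 = 0.7168.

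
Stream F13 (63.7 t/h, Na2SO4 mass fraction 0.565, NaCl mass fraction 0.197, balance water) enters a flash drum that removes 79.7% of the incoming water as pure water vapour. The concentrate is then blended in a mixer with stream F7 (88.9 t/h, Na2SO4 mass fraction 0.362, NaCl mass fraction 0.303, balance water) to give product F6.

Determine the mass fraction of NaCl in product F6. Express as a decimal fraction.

Vapour removed = 0.797×0.238×63.7 = 12.083 t/h; concentrate = 51.617 t/h.
NaCl reaching the mixer = 12.549 (from concentrate) + 88.9×0.303 = 39.486 t/h.
Product flow = 51.617 + 88.9 = 140.52 t/h; NaCl fraction = 0.281.

0.281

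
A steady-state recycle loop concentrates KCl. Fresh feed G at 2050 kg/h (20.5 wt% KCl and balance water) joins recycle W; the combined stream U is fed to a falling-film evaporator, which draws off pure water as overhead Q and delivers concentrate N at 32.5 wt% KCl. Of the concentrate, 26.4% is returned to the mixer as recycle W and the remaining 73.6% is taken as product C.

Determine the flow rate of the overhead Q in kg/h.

Overall KCl balance (none leaves overhead): KCl in fresh feed = KCl in product, i.e. 2050×0.205 = (1−0.264)·N·0.325.
N = 420.25/(0.325×0.736) = 1756.9 kg/h.
Recycle W = 0.264×1756.9 = 463.82 kg/h.
Combined feed U = 2050 + 463.82 = 2513.8 kg/h.
Overhead Q = U − N = 2513.8 − 1756.9 = 756.92 kg/h.

756.9 kg/h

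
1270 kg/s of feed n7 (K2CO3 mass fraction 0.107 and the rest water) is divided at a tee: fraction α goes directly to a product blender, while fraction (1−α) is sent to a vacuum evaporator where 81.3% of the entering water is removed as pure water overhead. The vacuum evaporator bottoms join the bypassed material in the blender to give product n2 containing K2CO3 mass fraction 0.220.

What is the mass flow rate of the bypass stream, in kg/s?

371.5 kg/s

All 1270×0.107 = 135.89 kg/s of K2CO3 reaches n2, so n2 = 135.89/0.220 = 617.68 kg/s and vapour = 652.32 kg/s.
The evaporator receives (1−α)·1270 of feed at 0.893 water and removes 0.813 of that water:
0.813×0.893×(1−α)×1270 = 652.32
(1−α) = 652.32/922.03 = 0.7075;  α = 0.2925.
Bypass flow = 0.2925×1270 = 371.5 kg/s.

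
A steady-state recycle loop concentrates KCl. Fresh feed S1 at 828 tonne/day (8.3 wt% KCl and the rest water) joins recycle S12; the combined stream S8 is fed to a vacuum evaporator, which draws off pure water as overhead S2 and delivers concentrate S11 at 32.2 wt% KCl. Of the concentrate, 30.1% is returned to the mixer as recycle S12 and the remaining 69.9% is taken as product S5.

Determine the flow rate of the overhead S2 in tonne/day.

614.6 tonne/day

Overall KCl balance (none leaves overhead): KCl in fresh feed = KCl in product, i.e. 828×0.083 = (1−0.301)·S11·0.322.
S11 = 68.724/(0.322×0.699) = 305.33 tonne/day.
Recycle S12 = 0.301×305.33 = 91.906 tonne/day.
Combined feed S8 = 828 + 91.906 = 919.91 tonne/day.
Overhead S2 = S8 − S11 = 919.91 − 305.33 = 614.57 tonne/day.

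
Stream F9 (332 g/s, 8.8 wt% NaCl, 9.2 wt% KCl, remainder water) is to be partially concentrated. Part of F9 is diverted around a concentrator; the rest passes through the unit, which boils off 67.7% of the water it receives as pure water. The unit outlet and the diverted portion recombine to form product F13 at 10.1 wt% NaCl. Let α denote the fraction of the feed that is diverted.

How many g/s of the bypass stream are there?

All 332×0.088 = 29.216 g/s of NaCl reaches F13, so F13 = 29.216/0.101 = 289.27 g/s and vapour = 42.733 g/s.
The evaporator receives (1−α)·332 of feed at 0.820 water and removes 0.677 of that water:
0.677×0.820×(1−α)×332 = 42.733
(1−α) = 42.733/184.31 = 0.2319;  α = 0.7681.
Bypass flow = 0.7681×332 = 255.02 g/s.

255 g/s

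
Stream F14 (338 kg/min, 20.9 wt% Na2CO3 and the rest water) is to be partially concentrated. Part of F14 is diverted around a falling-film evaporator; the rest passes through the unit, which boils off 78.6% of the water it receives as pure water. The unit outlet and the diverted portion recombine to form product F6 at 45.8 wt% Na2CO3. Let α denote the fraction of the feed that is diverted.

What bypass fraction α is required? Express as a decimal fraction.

All 338×0.209 = 70.642 kg/min of Na2CO3 reaches F6, so F6 = 70.642/0.458 = 154.24 kg/min and vapour = 183.76 kg/min.
The evaporator receives (1−α)·338 of feed at 0.791 water and removes 0.786 of that water:
0.786×0.791×(1−α)×338 = 183.76
(1−α) = 183.76/210.14 = 0.8744;  α = 0.1256.

0.126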